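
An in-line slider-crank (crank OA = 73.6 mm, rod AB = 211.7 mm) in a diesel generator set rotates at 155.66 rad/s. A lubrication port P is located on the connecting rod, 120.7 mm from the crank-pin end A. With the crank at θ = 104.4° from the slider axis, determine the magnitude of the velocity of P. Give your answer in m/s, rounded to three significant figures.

10.6

ω = 155.7 rad/s.  Crank-pin speed |V_A| = rω = 11.457 m/s, perpendicular to OA.
Rod angle: sinφ = −(r/L) sinθ ⇒ φ = -19.678°; ω_rod = −rω cosθ/√(L²−r²sin²θ) = +14.293 rad/s.
V_P = V_A + ω_rod × AP, with AP = 0.1207 m along the rod.
Components: V_Px = −rω sinθ − a·ω_rod·sinφ = -10.516 m/s;  V_Py = rω cosθ + a·ω_rod·cosφ = -1.2247 m/s.
|V_P| = √(V_Px² + V_Py²) = 10.587 m/s.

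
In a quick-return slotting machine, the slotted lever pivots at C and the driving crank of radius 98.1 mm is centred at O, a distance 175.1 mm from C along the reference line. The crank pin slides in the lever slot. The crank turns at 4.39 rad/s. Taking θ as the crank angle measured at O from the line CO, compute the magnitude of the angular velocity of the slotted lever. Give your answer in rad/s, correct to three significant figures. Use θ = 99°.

ω = 4.39 rad/s
Crank pin A relative to C: A = (d + r cosθ, r sinθ); lever angle φ = atan2(r sinθ, d + r cosθ).
Differentiating tanφ: φ̇ = rω(d cosθ + r)/(d² + r² + 2dr cosθ).
d² + r² + 2dr cosθ = |CA|² = 0.0349094 m²;  d cosθ + r = +0.070708 m.
|ω_lever| = |0.0981·4.39·+0.070708| / 0.0349094 = 0.87229 rad/s.

0.872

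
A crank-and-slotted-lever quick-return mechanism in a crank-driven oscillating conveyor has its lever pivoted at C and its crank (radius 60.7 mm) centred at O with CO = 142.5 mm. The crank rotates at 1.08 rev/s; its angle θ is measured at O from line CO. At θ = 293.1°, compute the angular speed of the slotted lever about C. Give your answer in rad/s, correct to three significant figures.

1.56

ω = 6.786 rad/s (from 1.08 rev/s).
Crank pin A relative to C: A = (d + r cosθ, r sinθ); lever angle φ = atan2(r sinθ, d + r cosθ).
Differentiating tanφ: φ̇ = rω(d cosθ + r)/(d² + r² + 2dr cosθ).
d² + r² + 2dr cosθ = |CA|² = 0.030778 m²;  d cosθ + r = +0.11661 m.
|ω_lever| = |0.0607·6.786·+0.11661| / 0.030778 = 1.5606 rad/s.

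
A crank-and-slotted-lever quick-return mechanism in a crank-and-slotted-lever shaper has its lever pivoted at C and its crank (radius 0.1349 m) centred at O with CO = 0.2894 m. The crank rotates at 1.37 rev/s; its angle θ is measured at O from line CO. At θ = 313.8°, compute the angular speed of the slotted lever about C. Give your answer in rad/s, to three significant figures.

ω = 8.608 rad/s (from 1.37 rev/s).
Crank pin A relative to C: A = (d + r cosθ, r sinθ); lever angle φ = atan2(r sinθ, d + r cosθ).
Differentiating tanφ: φ̇ = rω(d cosθ + r)/(d² + r² + 2dr cosθ).
d² + r² + 2dr cosθ = |CA|² = 0.155993 m²;  d cosθ + r = +0.33521 m.
|ω_lever| = |0.1349·8.608·+0.33521| / 0.155993 = 2.4953 rad/s.

2.50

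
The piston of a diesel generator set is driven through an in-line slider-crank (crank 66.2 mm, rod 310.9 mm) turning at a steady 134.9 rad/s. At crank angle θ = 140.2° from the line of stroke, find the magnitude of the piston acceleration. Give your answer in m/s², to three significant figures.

ω = 134.9 rad/s
x(θ) = r cosθ + √(L² − r² sin²θ); with ω constant, a = ω²·d²x/dθ².
d²x/dθ² = −r cosθ − r²(cos2θ)/√u − r⁴ sin²2θ/(4u^{3/2}),  u = L² − r² sin²θ = 0.0948631 m².
Substituting r = 0.0662 m, L = 0.3109 m, θ = 140.2°: d²x/dθ² = +0.048133 m.
a = ω²·d²x/dθ² = (134.9)²·(+0.048133) = +875.92 m/s²;  |a| = 875.92 m/s².

876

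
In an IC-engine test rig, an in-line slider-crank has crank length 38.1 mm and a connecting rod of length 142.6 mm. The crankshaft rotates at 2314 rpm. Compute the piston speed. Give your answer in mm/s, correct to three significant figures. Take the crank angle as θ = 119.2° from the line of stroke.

ω = 2π·2314/60 = 242.3 rad/s
For an in-line slider-crank, x = r cosθ + √(L² − r² sin²θ), so v = −rω sinθ·[1 + r cosθ/√(L² − r² sin²θ)].
With r = 0.0381 m, L = 0.1426 m, θ = 119.2°: √(L² − r² sin²θ) = 0.13867 m.
v = −0.0381·242.3·0.87292·[1 + 0.0381·-0.48786/0.13867] = -6.9789 m/s.
|v| = 6.9789 m/s = 6978.9 mm/s.

6980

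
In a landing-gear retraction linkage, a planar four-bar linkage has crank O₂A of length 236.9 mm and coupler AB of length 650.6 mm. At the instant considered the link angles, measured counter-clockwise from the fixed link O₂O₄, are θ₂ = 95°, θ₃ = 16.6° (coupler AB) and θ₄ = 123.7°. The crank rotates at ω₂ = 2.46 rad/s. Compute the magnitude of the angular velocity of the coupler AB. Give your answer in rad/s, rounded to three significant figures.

ω₂ = 2.46 rad/s
Differentiating the loop-closure r₂e^{iθ₂}+r₃e^{iθ₃}=r₁+r₄e^{iθ₄} gives r₂ω₂e^{iθ₂}+r₃ω₃e^{iθ₃}=r₄ω₄e^{iθ₄}.
Eliminating the other unknown: ω₃ = r₂ω₂ sin(θ₄−θ₂) / [r₃ sin(θ₃−θ₄)].
Numerator sine = +0.48022; denominator sine = -0.95579.
Result = 0.2369·2.46·(+0.48022) / (0.6506·(-0.95579)) = -0.45006 rad/s; magnitude 0.45006 rad/s.

0.450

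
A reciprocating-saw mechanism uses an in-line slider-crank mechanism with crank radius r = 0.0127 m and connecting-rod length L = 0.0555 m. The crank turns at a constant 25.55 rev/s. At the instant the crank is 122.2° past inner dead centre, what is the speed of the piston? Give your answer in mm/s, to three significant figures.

1510

ω = 2π·25.6 = 160.5 rad/s
For an in-line slider-crank, x = r cosθ + √(L² − r² sin²θ), so v = −rω sinθ·[1 + r cosθ/√(L² − r² sin²θ)].
With r = 0.0127 m, L = 0.0555 m, θ = 122.2°: √(L² − r² sin²θ) = 0.05445 m.
v = −0.0127·160.5·0.84619·[1 + 0.0127·-0.53288/0.05445] = -1.5108 m/s.
|v| = 1.5108 m/s = 1510.8 mm/s.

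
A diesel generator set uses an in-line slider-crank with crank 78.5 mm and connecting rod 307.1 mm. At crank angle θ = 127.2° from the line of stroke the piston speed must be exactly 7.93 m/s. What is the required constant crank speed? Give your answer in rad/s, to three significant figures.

151

For an in-line slider-crank, |v_piston| = rω|sinθ|·[1 + r cosθ/√(L² − r² sin²θ)].
With r = 0.0785 m, L = 0.3071 m, θ = 127.2°: the bracketed kinematic factor |dx/dθ| = 0.052657 m.
ω = v/|dx/dθ| = 7.93/0.052657 = 150.6 rad/s.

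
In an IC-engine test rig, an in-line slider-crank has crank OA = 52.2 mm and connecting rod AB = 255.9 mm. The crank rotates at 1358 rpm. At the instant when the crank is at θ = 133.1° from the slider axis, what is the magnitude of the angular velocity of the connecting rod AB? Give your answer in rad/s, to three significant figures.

20.0

ω = 142.2 rad/s (converted from 1358 rpm).
The rod makes angle φ with the slider axis where L sinφ = r sinθ; differentiating, L cosφ·φ̇ = r ω cosθ.
L cosφ = √(L² − r² sin²θ) = 0.25305 m.
|ω_rod| = r ω |cosθ| / √(L² − r² sin²θ) = 0.0522·142.2·0.68327/0.25305 = 20.044 rad/s.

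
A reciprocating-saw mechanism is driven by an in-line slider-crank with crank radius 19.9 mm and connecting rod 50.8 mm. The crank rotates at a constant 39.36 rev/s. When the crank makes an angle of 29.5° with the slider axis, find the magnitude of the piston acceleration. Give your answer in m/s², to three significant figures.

1320

ω = 2π·39.4 = 247.3 rad/s
x(θ) = r cosθ + √(L² − r² sin²θ); with ω constant, a = ω²·d²x/dθ².
d²x/dθ² = −r cosθ − r²(cos2θ)/√u − r⁴ sin²2θ/(4u^{3/2}),  u = L² − r² sin²θ = 0.00248462 m².
Substituting r = 0.0199 m, L = 0.0508 m, θ = 29.5°: d²x/dθ² = -0.021644 m.
a = ω²·d²x/dθ² = (247.3)²·(-0.021644) = -1323.8 m/s²;  |a| = 1323.8 m/s².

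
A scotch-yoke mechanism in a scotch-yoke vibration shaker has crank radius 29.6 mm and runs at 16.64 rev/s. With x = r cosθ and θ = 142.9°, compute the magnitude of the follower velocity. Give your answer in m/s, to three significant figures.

ω = 104.6 rad/s (from 16.64 rev/s).
x = r cosθ ⇒ ẋ = −rω sinθ.
|v| = rω|sinθ| = 0.0296·104.6·|sin 142.9°| = 1.8668 m/s.

1.87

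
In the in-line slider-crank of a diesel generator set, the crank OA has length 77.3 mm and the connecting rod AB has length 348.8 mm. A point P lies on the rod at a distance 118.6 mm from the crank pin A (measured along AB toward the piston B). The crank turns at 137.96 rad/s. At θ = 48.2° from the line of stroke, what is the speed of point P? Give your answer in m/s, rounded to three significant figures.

9.58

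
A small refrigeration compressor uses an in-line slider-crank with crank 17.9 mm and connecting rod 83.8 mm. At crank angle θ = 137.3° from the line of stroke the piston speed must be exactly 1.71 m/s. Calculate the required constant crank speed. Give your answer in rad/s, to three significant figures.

For an in-line slider-crank, |v_piston| = rω|sinθ|·[1 + r cosθ/√(L² − r² sin²θ)].
With r = 0.0179 m, L = 0.0838 m, θ = 137.3°: the bracketed kinematic factor |dx/dθ| = 0.010213 m.
ω = v/|dx/dθ| = 1.71/0.010213 = 167.43 rad/s.

167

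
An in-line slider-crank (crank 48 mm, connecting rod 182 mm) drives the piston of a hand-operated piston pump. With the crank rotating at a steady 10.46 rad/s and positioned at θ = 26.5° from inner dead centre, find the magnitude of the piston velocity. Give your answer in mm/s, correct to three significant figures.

277

ω = 10.46 rad/s
For an in-line slider-crank, x = r cosθ + √(L² − r² sin²θ), so v = −rω sinθ·[1 + r cosθ/√(L² − r² sin²θ)].
With r = 0.048 m, L = 0.182 m, θ = 26.5°: √(L² − r² sin²θ) = 0.18074 m.
v = −0.048·10.46·0.44620·[1 + 0.048·0.89493/0.18074] = -0.27727 m/s.
|v| = 0.27727 m/s = 277.27 mm/s.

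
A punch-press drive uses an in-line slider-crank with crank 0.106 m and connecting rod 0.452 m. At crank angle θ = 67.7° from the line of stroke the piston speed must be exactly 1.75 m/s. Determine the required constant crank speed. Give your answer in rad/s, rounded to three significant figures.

For an in-line slider-crank, |v_piston| = rω|sinθ|·[1 + r cosθ/√(L² − r² sin²θ)].
With r = 0.106 m, L = 0.452 m, θ = 67.7°: the bracketed kinematic factor |dx/dθ| = 0.10701 m.
ω = v/|dx/dθ| = 1.75/0.10701 = 16.353 rad/s.

16.4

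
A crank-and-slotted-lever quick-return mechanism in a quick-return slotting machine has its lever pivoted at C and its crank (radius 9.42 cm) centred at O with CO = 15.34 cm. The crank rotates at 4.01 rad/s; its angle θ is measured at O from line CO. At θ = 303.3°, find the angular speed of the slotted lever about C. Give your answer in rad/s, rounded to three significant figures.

ω = 4.01 rad/s
Crank pin A relative to C: A = (d + r cosθ, r sinθ); lever angle φ = atan2(r sinθ, d + r cosθ).
Differentiating tanφ: φ̇ = rω(d cosθ + r)/(d² + r² + 2dr cosθ).
d² + r² + 2dr cosθ = |CA|² = 0.0482723 m²;  d cosθ + r = +0.17842 m.
|ω_lever| = |0.0942·4.01·+0.17842| / 0.0482723 = 1.3962 rad/s.

1.40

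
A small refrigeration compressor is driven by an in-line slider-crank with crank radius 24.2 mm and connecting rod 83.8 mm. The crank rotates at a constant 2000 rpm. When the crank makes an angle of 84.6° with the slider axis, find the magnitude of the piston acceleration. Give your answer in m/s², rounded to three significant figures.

214

ω = 2π·2000/60 = 209.4 rad/s
x(θ) = r cosθ + √(L² − r² sin²θ); with ω constant, a = ω²·d²x/dθ².
d²x/dθ² = −r cosθ − r²(cos2θ)/√u − r⁴ sin²2θ/(4u^{3/2}),  u = L² − r² sin²θ = 0.00644199 m².
Substituting r = 0.0242 m, L = 0.0838 m, θ = 84.6°: d²x/dθ² = +0.0048841 m.
a = ω²·d²x/dθ² = (209.4)²·(+0.0048841) = +214.24 m/s²;  |a| = 214.24 m/s².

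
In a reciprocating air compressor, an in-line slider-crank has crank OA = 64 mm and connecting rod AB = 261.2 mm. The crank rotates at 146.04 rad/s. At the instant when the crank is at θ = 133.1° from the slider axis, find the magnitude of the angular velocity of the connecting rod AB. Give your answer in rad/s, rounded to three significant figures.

24.9

ω = 146 rad/s
The rod makes angle φ with the slider axis where L sinφ = r sinθ; differentiating, L cosφ·φ̇ = r ω cosθ.
L cosφ = √(L² − r² sin²θ) = 0.25699 m.
|ω_rod| = r ω |cosθ| / √(L² − r² sin²θ) = 0.064·146·0.68327/0.25699 = 24.851 rad/s.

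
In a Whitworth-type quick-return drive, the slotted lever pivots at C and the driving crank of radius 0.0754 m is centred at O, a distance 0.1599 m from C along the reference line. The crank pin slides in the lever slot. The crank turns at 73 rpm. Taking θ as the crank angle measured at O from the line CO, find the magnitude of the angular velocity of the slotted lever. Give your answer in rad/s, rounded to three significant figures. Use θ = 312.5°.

2.22

ω = 7.645 rad/s (from 73 rpm).
Crank pin A relative to C: A = (d + r cosθ, r sinθ); lever angle φ = atan2(r sinθ, d + r cosθ).
Differentiating tanφ: φ̇ = rω(d cosθ + r)/(d² + r² + 2dr cosθ).
d² + r² + 2dr cosθ = |CA|² = 0.0475436 m²;  d cosθ + r = +0.18343 m.
|ω_lever| = |0.0754·7.645·+0.18343| / 0.0475436 = 2.2238 rad/s.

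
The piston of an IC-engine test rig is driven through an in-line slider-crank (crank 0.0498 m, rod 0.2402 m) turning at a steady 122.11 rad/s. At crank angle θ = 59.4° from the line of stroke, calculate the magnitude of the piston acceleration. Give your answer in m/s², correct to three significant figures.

304

ω = 122.1 rad/s
x(θ) = r cosθ + √(L² − r² sin²θ); with ω constant, a = ω²·d²x/dθ².
d²x/dθ² = −r cosθ − r²(cos2θ)/√u − r⁴ sin²2θ/(4u^{3/2}),  u = L² − r² sin²θ = 0.0558586 m².
Substituting r = 0.0498 m, L = 0.2402 m, θ = 59.4°: d²x/dθ² = -0.020385 m.
a = ω²·d²x/dθ² = (122.1)²·(-0.020385) = -303.95 m/s²;  |a| = 303.95 m/s².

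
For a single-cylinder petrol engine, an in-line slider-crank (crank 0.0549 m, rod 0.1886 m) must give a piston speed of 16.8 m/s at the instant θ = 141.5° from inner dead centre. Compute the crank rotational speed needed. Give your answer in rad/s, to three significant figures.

640

For an in-line slider-crank, |v_piston| = rω|sinθ|·[1 + r cosθ/√(L² − r² sin²θ)].
With r = 0.0549 m, L = 0.1886 m, θ = 141.5°: the bracketed kinematic factor |dx/dθ| = 0.026259 m.
ω = v/|dx/dθ| = 16.8/0.026259 = 639.77 rad/s.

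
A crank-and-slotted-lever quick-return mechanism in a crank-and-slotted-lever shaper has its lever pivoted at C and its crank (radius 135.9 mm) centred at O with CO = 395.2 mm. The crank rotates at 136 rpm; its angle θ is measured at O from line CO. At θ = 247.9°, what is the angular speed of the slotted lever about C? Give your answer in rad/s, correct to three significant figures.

ω = 14.24 rad/s (from 136 rpm).
Crank pin A relative to C: A = (d + r cosθ, r sinθ); lever angle φ = atan2(r sinθ, d + r cosθ).
Differentiating tanφ: φ̇ = rω(d cosθ + r)/(d² + r² + 2dr cosθ).
d² + r² + 2dr cosθ = |CA|² = 0.13424 m²;  d cosθ + r = -0.012784 m.
|ω_lever| = |0.1359·14.24·-0.012784| / 0.13424 = 0.18432 rad/s.

0.184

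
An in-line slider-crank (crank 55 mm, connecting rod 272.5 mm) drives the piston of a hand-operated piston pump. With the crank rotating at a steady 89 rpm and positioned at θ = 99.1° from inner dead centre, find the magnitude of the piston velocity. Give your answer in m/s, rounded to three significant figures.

0.490

ω = 2π·89/60 = 9.32 rad/s
For an in-line slider-crank, x = r cosθ + √(L² − r² sin²θ), so v = −rω sinθ·[1 + r cosθ/√(L² − r² sin²θ)].
With r = 0.055 m, L = 0.2725 m, θ = 99.1°: √(L² − r² sin²θ) = 0.26703 m.
v = −0.055·9.32·0.98741·[1 + 0.055·-0.15816/0.26703] = -0.48966 m/s.
|v| = 0.48966 m/s.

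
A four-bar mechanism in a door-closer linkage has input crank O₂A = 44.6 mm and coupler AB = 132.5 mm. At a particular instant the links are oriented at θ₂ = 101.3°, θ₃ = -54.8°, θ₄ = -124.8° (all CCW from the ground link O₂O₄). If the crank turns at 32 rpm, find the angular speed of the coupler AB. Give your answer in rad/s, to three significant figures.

0.865

ω₂ = 3.351 rad/s (from 32 rpm).
Differentiating the loop-closure r₂e^{iθ₂}+r₃e^{iθ₃}=r₁+r₄e^{iθ₄} gives r₂ω₂e^{iθ₂}+r₃ω₃e^{iθ₃}=r₄ω₄e^{iθ₄}.
Eliminating the other unknown: ω₃ = r₂ω₂ sin(θ₄−θ₂) / [r₃ sin(θ₃−θ₄)].
Numerator sine = +0.72055; denominator sine = +0.93969.
Result = 0.0446·3.351·(+0.72055) / (0.1325·(+0.93969)) = +0.86492 rad/s; magnitude 0.86492 rad/s.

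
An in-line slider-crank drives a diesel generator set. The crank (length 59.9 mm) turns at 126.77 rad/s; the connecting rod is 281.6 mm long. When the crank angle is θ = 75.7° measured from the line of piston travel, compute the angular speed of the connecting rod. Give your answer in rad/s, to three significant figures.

6.81

ω = 126.8 rad/s
The rod makes angle φ with the slider axis where L sinφ = r sinθ; differentiating, L cosφ·φ̇ = r ω cosθ.
L cosφ = √(L² − r² sin²θ) = 0.27555 m.
|ω_rod| = r ω |cosθ| / √(L² − r² sin²θ) = 0.0599·126.8·0.24700/0.27555 = 6.8066 rad/s.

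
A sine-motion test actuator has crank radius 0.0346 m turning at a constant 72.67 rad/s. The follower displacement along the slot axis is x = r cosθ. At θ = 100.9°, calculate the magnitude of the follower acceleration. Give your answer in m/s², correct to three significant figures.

34.6

ω = 72.67 rad/s
x = r cosθ ⇒ ẍ = −rω² cosθ (ω constant).
|a| = rω²|cosθ| = 0.0346·(72.67)²·|cos 100.9°| = 34.552 m/s².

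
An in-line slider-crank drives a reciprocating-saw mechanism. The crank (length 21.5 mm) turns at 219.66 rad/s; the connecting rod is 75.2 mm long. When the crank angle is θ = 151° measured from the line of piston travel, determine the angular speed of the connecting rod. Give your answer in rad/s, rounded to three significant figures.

55.5

ω = 219.7 rad/s
The rod makes angle φ with the slider axis where L sinφ = r sinθ; differentiating, L cosφ·φ̇ = r ω cosθ.
L cosφ = √(L² − r² sin²θ) = 0.074474 m.
|ω_rod| = r ω |cosθ| / √(L² − r² sin²θ) = 0.0215·219.7·0.87462/0.074474 = 55.463 rad/s.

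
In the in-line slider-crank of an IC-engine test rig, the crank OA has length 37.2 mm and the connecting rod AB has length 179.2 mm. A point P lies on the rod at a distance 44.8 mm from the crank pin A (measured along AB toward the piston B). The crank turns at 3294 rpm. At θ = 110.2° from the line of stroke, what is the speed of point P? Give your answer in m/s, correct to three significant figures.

12.3

ω = 344.9 rad/s.  Crank-pin speed |V_A| = rω = 12.832 m/s, perpendicular to OA.
Rod angle: sinφ = −(r/L) sinθ ⇒ φ = -11.234°; ω_rod = −rω cosθ/√(L²−r²sin²θ) = +25.209 rad/s.
V_P = V_A + ω_rod × AP, with AP = 0.0448 m along the rod.
Components: V_Px = −rω sinθ − a·ω_rod·sinφ = -11.823 m/s;  V_Py = rω cosθ + a·ω_rod·cosφ = -3.3232 m/s.
|V_P| = √(V_Px² + V_Py²) = 12.281 m/s.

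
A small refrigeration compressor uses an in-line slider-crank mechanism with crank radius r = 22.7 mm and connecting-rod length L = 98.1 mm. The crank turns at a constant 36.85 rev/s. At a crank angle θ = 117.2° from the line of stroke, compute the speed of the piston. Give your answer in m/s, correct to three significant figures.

ω = 2π·36.9 = 231.5 rad/s
For an in-line slider-crank, x = r cosθ + √(L² − r² sin²θ), so v = −rω sinθ·[1 + r cosθ/√(L² − r² sin²θ)].
With r = 0.0227 m, L = 0.0981 m, θ = 117.2°: √(L² − r² sin²θ) = 0.096 m.
v = −0.0227·231.5·0.88942·[1 + 0.0227·-0.45710/0.096] = -4.1694 m/s.
|v| = 4.1694 m/s.

4.17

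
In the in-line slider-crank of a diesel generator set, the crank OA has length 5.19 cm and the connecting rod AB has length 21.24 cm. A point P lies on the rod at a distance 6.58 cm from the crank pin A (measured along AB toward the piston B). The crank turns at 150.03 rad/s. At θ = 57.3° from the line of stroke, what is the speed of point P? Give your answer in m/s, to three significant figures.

ω = 150 rad/s.  Crank-pin speed |V_A| = rω = 7.7866 m/s, perpendicular to OA.
Rod angle: sinφ = −(r/L) sinθ ⇒ φ = -11.866°; ω_rod = −rω cosθ/√(L²−r²sin²θ) = -20.238 rad/s.
V_P = V_A + ω_rod × AP, with AP = 0.0658 m along the rod.
Components: V_Px = −rω sinθ − a·ω_rod·sinφ = -6.8263 m/s;  V_Py = rω cosθ + a·ω_rod·cosφ = +2.9034 m/s.
|V_P| = √(V_Px² + V_Py²) = 7.4181 m/s.

7.42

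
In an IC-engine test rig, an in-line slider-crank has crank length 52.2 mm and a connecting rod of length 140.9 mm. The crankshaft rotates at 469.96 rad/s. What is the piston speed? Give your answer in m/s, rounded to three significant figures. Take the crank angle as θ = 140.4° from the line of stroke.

ω = 470 rad/s
For an in-line slider-crank, x = r cosθ + √(L² − r² sin²θ), so v = −rω sinθ·[1 + r cosθ/√(L² − r² sin²θ)].
With r = 0.0522 m, L = 0.1409 m, θ = 140.4°: √(L² − r² sin²θ) = 0.13691 m.
v = −0.0522·470·0.63742·[1 + 0.0522·-0.77051/0.13691] = -11.044 m/s.
|v| = 11.044 m/s.

11.0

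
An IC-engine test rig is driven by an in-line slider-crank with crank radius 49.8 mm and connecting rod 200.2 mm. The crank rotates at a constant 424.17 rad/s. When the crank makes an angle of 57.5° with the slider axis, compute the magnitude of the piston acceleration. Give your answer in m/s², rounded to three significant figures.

ω = 424.2 rad/s
x(θ) = r cosθ + √(L² − r² sin²θ); with ω constant, a = ω²·d²x/dθ².
d²x/dθ² = −r cosθ − r²(cos2θ)/√u − r⁴ sin²2θ/(4u^{3/2}),  u = L² − r² sin²θ = 0.038316 m².
Substituting r = 0.0498 m, L = 0.2002 m, θ = 57.5°: d²x/dθ² = -0.021571 m.
a = ω²·d²x/dθ² = (424.2)²·(-0.021571) = -3881.1 m/s²;  |a| = 3881.1 m/s².

3880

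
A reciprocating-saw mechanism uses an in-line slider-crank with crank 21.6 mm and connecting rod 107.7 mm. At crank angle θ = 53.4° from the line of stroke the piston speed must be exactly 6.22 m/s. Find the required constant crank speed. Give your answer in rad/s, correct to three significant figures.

320

For an in-line slider-crank, |v_piston| = rω|sinθ|·[1 + r cosθ/√(L² − r² sin²θ)].
With r = 0.0216 m, L = 0.1077 m, θ = 53.4°: the bracketed kinematic factor |dx/dθ| = 0.019442 m.
ω = v/|dx/dθ| = 6.22/0.019442 = 319.93 rad/s.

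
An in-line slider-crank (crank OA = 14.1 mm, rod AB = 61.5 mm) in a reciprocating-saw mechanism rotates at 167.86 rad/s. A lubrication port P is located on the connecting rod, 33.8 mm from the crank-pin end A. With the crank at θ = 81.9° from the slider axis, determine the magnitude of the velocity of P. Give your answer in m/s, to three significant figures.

2.39

ω = 167.9 rad/s.  Crank-pin speed |V_A| = rω = 2.3668 m/s, perpendicular to OA.
Rod angle: sinφ = −(r/L) sinθ ⇒ φ = -13.119°; ω_rod = −rω cosθ/√(L²−r²sin²θ) = -5.5679 rad/s.
V_P = V_A + ω_rod × AP, with AP = 0.0338 m along the rod.
Components: V_Px = −rω sinθ − a·ω_rod·sinφ = -2.3859 m/s;  V_Py = rω cosθ + a·ω_rod·cosφ = +0.15021 m/s.
|V_P| = √(V_Px² + V_Py²) = 2.3907 m/s.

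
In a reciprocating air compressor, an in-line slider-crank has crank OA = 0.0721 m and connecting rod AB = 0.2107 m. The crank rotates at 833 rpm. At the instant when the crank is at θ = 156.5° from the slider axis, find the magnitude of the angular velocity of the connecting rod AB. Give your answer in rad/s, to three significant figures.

27.6

ω = 87.23 rad/s (converted from 833 rpm).
The rod makes angle φ with the slider axis where L sinφ = r sinθ; differentiating, L cosφ·φ̇ = r ω cosθ.
L cosφ = √(L² − r² sin²θ) = 0.20873 m.
|ω_rod| = r ω |cosθ| / √(L² − r² sin²θ) = 0.0721·87.23·0.91706/0.20873 = 27.633 rad/s.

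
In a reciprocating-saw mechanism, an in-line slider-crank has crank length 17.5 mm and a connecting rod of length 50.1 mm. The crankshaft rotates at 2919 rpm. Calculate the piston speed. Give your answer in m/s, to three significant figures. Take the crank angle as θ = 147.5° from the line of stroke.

ω = 2π·2919/60 = 305.7 rad/s
For an in-line slider-crank, x = r cosθ + √(L² − r² sin²θ), so v = −rω sinθ·[1 + r cosθ/√(L² − r² sin²θ)].
With r = 0.0175 m, L = 0.0501 m, θ = 147.5°: √(L² − r² sin²θ) = 0.04921 m.
v = −0.0175·305.7·0.53730·[1 + 0.0175·-0.84339/0.04921] = -2.0121 m/s.
|v| = 2.0121 m/s.

2.01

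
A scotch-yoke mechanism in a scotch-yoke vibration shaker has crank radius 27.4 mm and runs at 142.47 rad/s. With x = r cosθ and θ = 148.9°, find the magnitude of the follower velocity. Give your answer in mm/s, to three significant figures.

ω = 142.5 rad/s
x = r cosθ ⇒ ẋ = −rω sinθ.
|v| = rω|sinθ| = 0.0274·142.5·|sin 148.9°| = 2.0164 m/s = 2016.4 mm/s.

2020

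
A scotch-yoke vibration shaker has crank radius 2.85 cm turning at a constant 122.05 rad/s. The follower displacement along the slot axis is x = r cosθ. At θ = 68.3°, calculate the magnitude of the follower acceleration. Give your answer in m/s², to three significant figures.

157

ω = 122 rad/s
x = r cosθ ⇒ ẍ = −rω² cosθ (ω constant).
|a| = rω²|cosθ| = 0.0285·(122)²·|cos 68.3°| = 156.97 m/s².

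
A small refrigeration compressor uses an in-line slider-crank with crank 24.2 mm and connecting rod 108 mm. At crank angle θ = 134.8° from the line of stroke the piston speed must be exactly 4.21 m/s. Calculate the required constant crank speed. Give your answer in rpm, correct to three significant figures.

2790

For an in-line slider-crank, |v_piston| = rω|sinθ|·[1 + r cosθ/√(L² − r² sin²θ)].
With r = 0.0242 m, L = 0.108 m, θ = 134.8°: the bracketed kinematic factor |dx/dθ| = 0.014425 m.
ω = v/|dx/dθ| = 4.21/0.014425 = 291.85 rad/s.
N = 60ω/(2π) = 2786.9 rpm.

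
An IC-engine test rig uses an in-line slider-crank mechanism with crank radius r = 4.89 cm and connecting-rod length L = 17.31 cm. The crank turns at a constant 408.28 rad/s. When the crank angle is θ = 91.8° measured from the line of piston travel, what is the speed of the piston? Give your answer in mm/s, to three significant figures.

ω = 408.3 rad/s
For an in-line slider-crank, x = r cosθ + √(L² − r² sin²θ), so v = −rω sinθ·[1 + r cosθ/√(L² − r² sin²θ)].
With r = 0.0489 m, L = 0.1731 m, θ = 91.8°: √(L² − r² sin²θ) = 0.16606 m.
v = −0.0489·408.3·0.99951·[1 + 0.0489·-0.03141/0.16606] = -19.77 m/s.
|v| = 19.77 m/s = 19770 mm/s.

19800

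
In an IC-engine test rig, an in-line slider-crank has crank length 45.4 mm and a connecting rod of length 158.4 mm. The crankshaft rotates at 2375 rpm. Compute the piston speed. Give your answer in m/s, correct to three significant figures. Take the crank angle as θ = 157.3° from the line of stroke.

3.20

ω = 2π·2375/60 = 248.7 rad/s
For an in-line slider-crank, x = r cosθ + √(L² − r² sin²θ), so v = −rω sinθ·[1 + r cosθ/√(L² − r² sin²θ)].
With r = 0.0454 m, L = 0.1584 m, θ = 157.3°: √(L² − r² sin²θ) = 0.15743 m.
v = −0.0454·248.7·0.38591·[1 + 0.0454·-0.92254/0.15743] = -3.1981 m/s.
|v| = 3.1981 m/s.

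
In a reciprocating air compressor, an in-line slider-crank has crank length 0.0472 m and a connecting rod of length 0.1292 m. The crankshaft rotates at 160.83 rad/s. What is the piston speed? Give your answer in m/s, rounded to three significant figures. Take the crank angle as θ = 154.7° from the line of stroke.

2.16

ω = 160.8 rad/s
For an in-line slider-crank, x = r cosθ + √(L² − r² sin²θ), so v = −rω sinθ·[1 + r cosθ/√(L² − r² sin²θ)].
With r = 0.0472 m, L = 0.1292 m, θ = 154.7°: √(L² − r² sin²θ) = 0.12762 m.
v = −0.0472·160.8·0.42736·[1 + 0.0472·-0.90408/0.12762] = -2.1594 m/s.
|v| = 2.1594 m/s.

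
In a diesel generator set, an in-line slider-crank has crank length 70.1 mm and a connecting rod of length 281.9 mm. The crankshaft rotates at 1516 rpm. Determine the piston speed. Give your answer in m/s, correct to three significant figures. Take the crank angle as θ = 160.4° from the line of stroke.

2.86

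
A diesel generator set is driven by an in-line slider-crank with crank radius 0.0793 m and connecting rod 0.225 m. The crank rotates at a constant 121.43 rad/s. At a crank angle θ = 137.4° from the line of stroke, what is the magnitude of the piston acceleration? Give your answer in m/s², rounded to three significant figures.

811

ω = 121.4 rad/s
x(θ) = r cosθ + √(L² − r² sin²θ); with ω constant, a = ω²·d²x/dθ².
d²x/dθ² = −r cosθ − r²(cos2θ)/√u − r⁴ sin²2θ/(4u^{3/2}),  u = L² − r² sin²θ = 0.0477439 m².
Substituting r = 0.0793 m, L = 0.225 m, θ = 137.4°: d²x/dθ² = +0.055023 m.
a = ω²·d²x/dθ² = (121.4)²·(+0.055023) = +811.33 m/s²;  |a| = 811.33 m/s².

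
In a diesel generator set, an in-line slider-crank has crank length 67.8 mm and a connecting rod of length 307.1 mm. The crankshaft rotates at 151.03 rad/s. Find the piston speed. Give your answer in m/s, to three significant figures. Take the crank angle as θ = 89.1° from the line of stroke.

ω = 151 rad/s
For an in-line slider-crank, x = r cosθ + √(L² − r² sin²θ), so v = −rω sinθ·[1 + r cosθ/√(L² − r² sin²θ)].
With r = 0.0678 m, L = 0.3071 m, θ = 89.1°: √(L² − r² sin²θ) = 0.29952 m.
v = −0.0678·151·0.99988·[1 + 0.0678·0.01571/0.29952] = -10.275 m/s.
|v| = 10.275 m/s.

10.3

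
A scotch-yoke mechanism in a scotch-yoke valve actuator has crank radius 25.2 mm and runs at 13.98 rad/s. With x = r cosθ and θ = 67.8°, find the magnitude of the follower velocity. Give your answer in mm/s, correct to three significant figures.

326

ω = 13.98 rad/s
x = r cosθ ⇒ ẋ = −rω sinθ.
|v| = rω|sinθ| = 0.0252·13.98·|sin 67.8°| = 0.32618 m/s = 326.18 mm/s.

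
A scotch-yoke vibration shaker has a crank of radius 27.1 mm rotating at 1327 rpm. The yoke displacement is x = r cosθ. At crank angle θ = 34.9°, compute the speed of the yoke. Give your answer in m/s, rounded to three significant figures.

2.15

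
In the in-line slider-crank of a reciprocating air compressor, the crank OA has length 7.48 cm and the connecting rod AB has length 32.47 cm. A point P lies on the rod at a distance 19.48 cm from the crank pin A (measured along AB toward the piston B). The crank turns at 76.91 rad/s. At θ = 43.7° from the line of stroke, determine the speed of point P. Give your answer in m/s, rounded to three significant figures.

ω = 76.91 rad/s.  Crank-pin speed |V_A| = rω = 5.7529 m/s, perpendicular to OA.
Rod angle: sinφ = −(r/L) sinθ ⇒ φ = -9.158°; ω_rod = −rω cosθ/√(L²−r²sin²θ) = -12.975 rad/s.
V_P = V_A + ω_rod × AP, with AP = 0.1948 m along the rod.
Components: V_Px = −rω sinθ − a·ω_rod·sinφ = -4.3768 m/s;  V_Py = rω cosθ + a·ω_rod·cosφ = +1.6639 m/s.
|V_P| = √(V_Px² + V_Py²) = 4.6824 m/s.

4.68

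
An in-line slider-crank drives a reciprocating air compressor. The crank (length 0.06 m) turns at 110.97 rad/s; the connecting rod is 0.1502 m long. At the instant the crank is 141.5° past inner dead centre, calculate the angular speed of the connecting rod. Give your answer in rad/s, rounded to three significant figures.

ω = 111 rad/s
The rod makes angle φ with the slider axis where L sinφ = r sinθ; differentiating, L cosφ·φ̇ = r ω cosθ.
L cosφ = √(L² − r² sin²θ) = 0.14548 m.
|ω_rod| = r ω |cosθ| / √(L² − r² sin²θ) = 0.06·111·0.78261/0.14548 = 35.817 rad/s.

35.8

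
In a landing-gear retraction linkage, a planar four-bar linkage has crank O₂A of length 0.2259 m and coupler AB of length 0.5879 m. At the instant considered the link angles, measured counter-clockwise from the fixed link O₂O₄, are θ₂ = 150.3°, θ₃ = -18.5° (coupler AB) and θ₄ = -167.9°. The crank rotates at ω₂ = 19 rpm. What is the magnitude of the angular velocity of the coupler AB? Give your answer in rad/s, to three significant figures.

1.00

ω₂ = 1.99 rad/s (from 19 rpm).
Differentiating the loop-closure r₂e^{iθ₂}+r₃e^{iθ₃}=r₁+r₄e^{iθ₄} gives r₂ω₂e^{iθ₂}+r₃ω₃e^{iθ₃}=r₄ω₄e^{iθ₄}.
Eliminating the other unknown: ω₃ = r₂ω₂ sin(θ₄−θ₂) / [r₃ sin(θ₃−θ₄)].
Numerator sine = +0.66653; denominator sine = +0.50904.
Result = 0.2259·1.99·(+0.66653) / (0.5879·(+0.50904)) = +1.0011 rad/s; magnitude 1.0011 rad/s.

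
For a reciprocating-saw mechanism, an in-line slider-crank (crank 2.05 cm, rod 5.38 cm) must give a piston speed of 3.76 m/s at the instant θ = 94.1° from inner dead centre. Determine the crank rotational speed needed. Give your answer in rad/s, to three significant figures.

For an in-line slider-crank, |v_piston| = rω|sinθ|·[1 + r cosθ/√(L² − r² sin²θ)].
With r = 0.0205 m, L = 0.0538 m, θ = 94.1°: the bracketed kinematic factor |dx/dθ| = 0.019845 m.
ω = v/|dx/dθ| = 3.76/0.019845 = 189.47 rad/s.

189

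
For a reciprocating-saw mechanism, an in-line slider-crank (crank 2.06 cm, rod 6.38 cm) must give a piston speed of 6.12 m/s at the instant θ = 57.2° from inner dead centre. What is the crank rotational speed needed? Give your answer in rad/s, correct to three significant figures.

For an in-line slider-crank, |v_piston| = rω|sinθ|·[1 + r cosθ/√(L² − r² sin²θ)].
With r = 0.0206 m, L = 0.0638 m, θ = 57.2°: the bracketed kinematic factor |dx/dθ| = 0.020462 m.
ω = v/|dx/dθ| = 6.12/0.020462 = 299.08 rad/s.

299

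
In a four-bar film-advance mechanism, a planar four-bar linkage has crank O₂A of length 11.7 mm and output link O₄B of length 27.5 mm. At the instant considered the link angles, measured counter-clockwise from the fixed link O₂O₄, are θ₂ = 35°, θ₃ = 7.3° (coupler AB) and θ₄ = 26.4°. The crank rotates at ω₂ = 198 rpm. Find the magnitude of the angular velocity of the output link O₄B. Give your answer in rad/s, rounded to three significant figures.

ω₂ = 20.73 rad/s (from 198 rpm).
Differentiating the loop-closure r₂e^{iθ₂}+r₃e^{iθ₃}=r₁+r₄e^{iθ₄} gives r₂ω₂e^{iθ₂}+r₃ω₃e^{iθ₃}=r₄ω₄e^{iθ₄}.
Eliminating the other unknown: ω₄ = r₂ω₂ sin(θ₂−θ₃) / [r₄ sin(θ₄−θ₃)].
Numerator sine = +0.46484; denominator sine = +0.32722.
Result = 0.0117·20.73·(+0.46484) / (0.0275·(+0.32722)) = +12.532 rad/s; magnitude 12.532 rad/s.

12.5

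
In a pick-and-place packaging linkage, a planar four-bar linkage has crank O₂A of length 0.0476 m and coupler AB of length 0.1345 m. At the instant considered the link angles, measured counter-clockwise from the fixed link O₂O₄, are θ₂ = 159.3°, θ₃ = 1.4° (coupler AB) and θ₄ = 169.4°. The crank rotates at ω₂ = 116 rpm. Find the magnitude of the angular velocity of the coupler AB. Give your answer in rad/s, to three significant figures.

ω₂ = 12.15 rad/s (from 116 rpm).
Differentiating the loop-closure r₂e^{iθ₂}+r₃e^{iθ₃}=r₁+r₄e^{iθ₄} gives r₂ω₂e^{iθ₂}+r₃ω₃e^{iθ₃}=r₄ω₄e^{iθ₄}.
Eliminating the other unknown: ω₃ = r₂ω₂ sin(θ₄−θ₂) / [r₃ sin(θ₃−θ₄)].
Numerator sine = +0.17537; denominator sine = -0.20791.
Result = 0.0476·12.15·(+0.17537) / (0.1345·(-0.20791)) = -3.6261 rad/s; magnitude 3.6261 rad/s.

3.63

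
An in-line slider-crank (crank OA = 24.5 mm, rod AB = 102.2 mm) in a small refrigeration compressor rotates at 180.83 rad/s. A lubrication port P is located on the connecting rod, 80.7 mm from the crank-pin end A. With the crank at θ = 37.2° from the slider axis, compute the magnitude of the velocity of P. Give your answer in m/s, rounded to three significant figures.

3.17

ω = 180.8 rad/s.  Crank-pin speed |V_A| = rω = 4.4303 m/s, perpendicular to OA.
Rod angle: sinφ = −(r/L) sinθ ⇒ φ = -8.334°; ω_rod = −rω cosθ/√(L²−r²sin²θ) = -34.898 rad/s.
V_P = V_A + ω_rod × AP, with AP = 0.0807 m along the rod.
Components: V_Px = −rω sinθ − a·ω_rod·sinφ = -3.0868 m/s;  V_Py = rω cosθ + a·ω_rod·cosφ = +0.74238 m/s.
|V_P| = √(V_Px² + V_Py²) = 3.1748 m/s.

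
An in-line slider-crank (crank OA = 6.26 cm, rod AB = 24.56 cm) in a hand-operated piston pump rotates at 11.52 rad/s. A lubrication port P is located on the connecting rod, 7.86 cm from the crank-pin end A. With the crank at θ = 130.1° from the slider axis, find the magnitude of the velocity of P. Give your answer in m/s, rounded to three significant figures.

0.610

ω = 11.52 rad/s.  Crank-pin speed |V_A| = rω = 0.72115 m/s, perpendicular to OA.
Rod angle: sinφ = −(r/L) sinθ ⇒ φ = -11.243°; ω_rod = −rω cosθ/√(L²−r²sin²θ) = +1.9283 rad/s.
V_P = V_A + ω_rod × AP, with AP = 0.0786 m along the rod.
Components: V_Px = −rω sinθ − a·ω_rod·sinφ = -0.52207 m/s;  V_Py = rω cosθ + a·ω_rod·cosφ = -0.31585 m/s.
|V_P| = √(V_Px² + V_Py²) = 0.61018 m/s.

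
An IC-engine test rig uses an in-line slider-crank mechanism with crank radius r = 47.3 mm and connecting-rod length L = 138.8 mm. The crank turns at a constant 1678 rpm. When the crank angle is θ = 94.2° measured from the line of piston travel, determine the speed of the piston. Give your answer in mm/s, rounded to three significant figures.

ω = 2π·1678/60 = 175.7 rad/s
For an in-line slider-crank, x = r cosθ + √(L² − r² sin²θ), so v = −rω sinθ·[1 + r cosθ/√(L² − r² sin²θ)].
With r = 0.0473 m, L = 0.1388 m, θ = 94.2°: √(L² − r² sin²θ) = 0.13054 m.
v = −0.0473·175.7·0.99731·[1 + 0.0473·-0.07324/0.13054] = -8.0692 m/s.
|v| = 8.0692 m/s = 8069.2 mm/s.

8070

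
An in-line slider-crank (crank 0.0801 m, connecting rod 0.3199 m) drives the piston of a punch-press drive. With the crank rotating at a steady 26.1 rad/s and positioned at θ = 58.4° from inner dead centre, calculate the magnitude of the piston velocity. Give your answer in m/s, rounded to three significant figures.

2.02

ω = 26.1 rad/s
For an in-line slider-crank, x = r cosθ + √(L² − r² sin²θ), so v = −rω sinθ·[1 + r cosθ/√(L² − r² sin²θ)].
With r = 0.0801 m, L = 0.3199 m, θ = 58.4°: √(L² − r² sin²θ) = 0.31254 m.
v = −0.0801·26.1·0.85173·[1 + 0.0801·0.52399/0.31254] = -2.0198 m/s.
|v| = 2.0198 m/s.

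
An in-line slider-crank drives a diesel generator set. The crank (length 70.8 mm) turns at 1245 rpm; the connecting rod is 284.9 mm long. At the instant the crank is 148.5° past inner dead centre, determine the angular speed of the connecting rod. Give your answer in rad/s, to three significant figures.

27.9

ω = 130.4 rad/s (converted from 1245 rpm).
The rod makes angle φ with the slider axis where L sinφ = r sinθ; differentiating, L cosφ·φ̇ = r ω cosθ.
L cosφ = √(L² − r² sin²θ) = 0.28249 m.
|ω_rod| = r ω |cosθ| / √(L² − r² sin²θ) = 0.0708·130.4·0.85264/0.28249 = 27.861 rad/s.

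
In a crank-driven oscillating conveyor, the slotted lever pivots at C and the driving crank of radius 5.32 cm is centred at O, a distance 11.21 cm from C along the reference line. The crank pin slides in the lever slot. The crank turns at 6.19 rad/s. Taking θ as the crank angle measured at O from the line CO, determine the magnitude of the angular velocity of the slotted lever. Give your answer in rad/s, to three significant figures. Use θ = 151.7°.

ω = 6.19 rad/s
Crank pin A relative to C: A = (d + r cosθ, r sinθ); lever angle φ = atan2(r sinθ, d + r cosθ).
Differentiating tanφ: φ̇ = rω(d cosθ + r)/(d² + r² + 2dr cosθ).
d² + r² + 2dr cosθ = |CA|² = 0.00489481 m²;  d cosθ + r = -0.045502 m.
|ω_lever| = |0.0532·6.19·-0.045502| / 0.00489481 = 3.0612 rad/s.

3.06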